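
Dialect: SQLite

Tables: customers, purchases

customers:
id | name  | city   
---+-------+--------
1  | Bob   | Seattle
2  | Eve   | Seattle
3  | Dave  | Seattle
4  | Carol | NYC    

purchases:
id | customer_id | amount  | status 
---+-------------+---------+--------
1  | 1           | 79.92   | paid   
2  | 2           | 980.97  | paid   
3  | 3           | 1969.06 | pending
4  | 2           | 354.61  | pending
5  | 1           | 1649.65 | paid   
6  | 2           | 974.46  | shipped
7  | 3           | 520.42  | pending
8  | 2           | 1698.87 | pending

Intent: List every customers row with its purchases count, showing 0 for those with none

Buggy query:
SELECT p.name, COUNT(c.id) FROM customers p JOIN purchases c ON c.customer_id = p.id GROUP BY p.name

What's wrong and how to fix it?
Bug: An inner join excludes parents with zero children

Fix: Switch to LEFT JOIN to retain unmatched parent rows

Corrected query:
SELECT p.name, COUNT(c.id) FROM customers p LEFT JOIN purchases c ON c.customer_id = p.id GROUP BY p.name

Result:
name  | COUNT(c.id)
------+------------
Bob   | 2          
Carol | 0          
Dave  | 2          
Eve   | 4          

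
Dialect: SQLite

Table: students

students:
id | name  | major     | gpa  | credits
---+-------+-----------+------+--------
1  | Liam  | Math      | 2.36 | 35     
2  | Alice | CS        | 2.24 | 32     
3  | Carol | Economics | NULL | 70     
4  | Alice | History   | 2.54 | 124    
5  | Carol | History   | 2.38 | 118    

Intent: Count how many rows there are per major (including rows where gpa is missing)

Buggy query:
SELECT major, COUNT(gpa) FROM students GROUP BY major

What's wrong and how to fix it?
Bug: COUNT(column) counts non-NULL values only; rows with NULL gpa aren't counted

Fix: Use COUNT(*) to count all rows regardless of NULL

Corrected query:
SELECT major, COUNT(*) FROM students GROUP BY major

Result:
major     | COUNT(*)
----------+---------
CS        | 1       
Economics | 1       
History   | 2       
Math      | 1       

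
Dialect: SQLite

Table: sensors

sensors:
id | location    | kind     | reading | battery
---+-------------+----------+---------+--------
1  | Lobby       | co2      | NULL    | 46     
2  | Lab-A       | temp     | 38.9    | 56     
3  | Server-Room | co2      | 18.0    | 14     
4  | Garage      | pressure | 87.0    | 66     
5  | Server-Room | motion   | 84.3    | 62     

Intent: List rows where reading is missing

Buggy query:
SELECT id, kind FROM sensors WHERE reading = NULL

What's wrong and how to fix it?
Bug: Comparing to NULL with '=' never matches; NULL = NULL is unknown, not true

Fix: Replace '= NULL' with 'IS NULL'

Corrected query:
SELECT id, kind FROM sensors WHERE reading IS NULL

Result:
id | kind
---+-----
1  | co2 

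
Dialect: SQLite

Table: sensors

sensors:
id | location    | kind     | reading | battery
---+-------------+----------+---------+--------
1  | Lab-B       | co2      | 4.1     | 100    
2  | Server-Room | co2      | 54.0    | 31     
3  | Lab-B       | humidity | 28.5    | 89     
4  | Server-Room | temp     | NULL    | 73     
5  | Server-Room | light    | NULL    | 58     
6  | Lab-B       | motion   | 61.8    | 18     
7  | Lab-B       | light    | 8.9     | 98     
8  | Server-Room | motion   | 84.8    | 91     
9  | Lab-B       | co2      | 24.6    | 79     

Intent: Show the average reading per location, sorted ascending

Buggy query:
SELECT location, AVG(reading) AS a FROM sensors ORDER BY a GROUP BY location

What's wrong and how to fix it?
Bug: ORDER BY appears before GROUP BY; SQL clause order requires GROUP BY first

Fix: Reorder: SELECT … FROM … GROUP BY … ORDER BY …

Corrected query:
SELECT location, AVG(reading) AS a FROM sensors GROUP BY location ORDER BY a

Result:
location    | a    
------------+------
Lab-B       | 25.58
Server-Room | 69.4 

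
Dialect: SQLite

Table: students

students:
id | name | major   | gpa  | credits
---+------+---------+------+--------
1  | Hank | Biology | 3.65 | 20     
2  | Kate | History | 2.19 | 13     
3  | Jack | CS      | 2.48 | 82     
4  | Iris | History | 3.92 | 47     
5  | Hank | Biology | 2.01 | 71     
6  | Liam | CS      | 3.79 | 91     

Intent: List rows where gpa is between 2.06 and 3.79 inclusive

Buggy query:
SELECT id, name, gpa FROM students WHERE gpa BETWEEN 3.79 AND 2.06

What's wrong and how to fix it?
Bug: The bounds are reversed; BETWEEN a AND b requires a <= b to match anything

Fix: Swap the bounds so the smaller value comes first

Corrected query:
SELECT id, name, gpa FROM students WHERE gpa BETWEEN 2.06 AND 3.79

Result:
id | name | gpa 
---+------+-----
1  | Hank | 3.65
2  | Kate | 2.19
3  | Jack | 2.48
6  | Liam | 3.79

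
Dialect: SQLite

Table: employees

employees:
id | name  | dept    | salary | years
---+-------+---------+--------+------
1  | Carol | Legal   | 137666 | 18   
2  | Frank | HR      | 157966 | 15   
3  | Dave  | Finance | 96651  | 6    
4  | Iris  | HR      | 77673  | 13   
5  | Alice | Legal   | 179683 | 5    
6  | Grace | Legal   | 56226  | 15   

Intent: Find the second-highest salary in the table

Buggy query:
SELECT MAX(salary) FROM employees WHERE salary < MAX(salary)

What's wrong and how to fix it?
Bug: The inner MAX is an aggregate inside WHERE, which is not allowed

Fix: Put the inner MAX in a scalar subquery

Corrected query:
SELECT MAX(salary) FROM employees WHERE salary < (SELECT MAX(salary) FROM employees)

Result:
MAX(salary)
-----------
157966     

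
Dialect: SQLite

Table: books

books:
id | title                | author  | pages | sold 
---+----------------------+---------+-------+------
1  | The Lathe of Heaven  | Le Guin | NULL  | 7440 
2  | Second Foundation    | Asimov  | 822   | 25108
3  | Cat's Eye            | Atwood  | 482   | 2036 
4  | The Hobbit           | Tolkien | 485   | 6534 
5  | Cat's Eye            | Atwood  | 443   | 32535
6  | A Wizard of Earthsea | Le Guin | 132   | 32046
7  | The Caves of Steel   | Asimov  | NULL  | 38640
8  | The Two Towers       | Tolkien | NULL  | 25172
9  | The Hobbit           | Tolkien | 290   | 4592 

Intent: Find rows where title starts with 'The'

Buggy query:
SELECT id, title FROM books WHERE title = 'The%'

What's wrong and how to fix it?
Bug: Wildcards only work with LIKE; '=' treats '%' as a literal character

Fix: Use LIKE for wildcard pattern matching

Corrected query:
SELECT id, title FROM books WHERE title LIKE 'The%'

Result:
id | title              
---+--------------------
1  | The Lathe of Heaven
4  | The Hobbit         
7  | The Caves of Steel 
8  | The Two Towers     
9  | The Hobbit         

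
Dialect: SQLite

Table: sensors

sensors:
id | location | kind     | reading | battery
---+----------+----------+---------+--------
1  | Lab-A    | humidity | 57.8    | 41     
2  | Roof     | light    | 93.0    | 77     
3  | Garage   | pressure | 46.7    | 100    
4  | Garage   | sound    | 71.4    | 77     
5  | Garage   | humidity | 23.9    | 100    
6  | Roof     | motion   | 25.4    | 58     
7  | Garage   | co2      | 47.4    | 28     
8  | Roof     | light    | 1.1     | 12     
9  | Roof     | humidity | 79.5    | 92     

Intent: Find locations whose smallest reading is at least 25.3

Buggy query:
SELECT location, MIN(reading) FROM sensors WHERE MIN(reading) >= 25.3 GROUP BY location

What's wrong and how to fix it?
Bug: MIN() in WHERE is a misuse of aggregate

Fix: Use HAVING for the per-group MIN condition

Corrected query:
SELECT location, MIN(reading) FROM sensors GROUP BY location HAVING MIN(reading) >= 25.3

Result:
location | MIN(reading)
---------+-------------
Lab-A    | 57.8        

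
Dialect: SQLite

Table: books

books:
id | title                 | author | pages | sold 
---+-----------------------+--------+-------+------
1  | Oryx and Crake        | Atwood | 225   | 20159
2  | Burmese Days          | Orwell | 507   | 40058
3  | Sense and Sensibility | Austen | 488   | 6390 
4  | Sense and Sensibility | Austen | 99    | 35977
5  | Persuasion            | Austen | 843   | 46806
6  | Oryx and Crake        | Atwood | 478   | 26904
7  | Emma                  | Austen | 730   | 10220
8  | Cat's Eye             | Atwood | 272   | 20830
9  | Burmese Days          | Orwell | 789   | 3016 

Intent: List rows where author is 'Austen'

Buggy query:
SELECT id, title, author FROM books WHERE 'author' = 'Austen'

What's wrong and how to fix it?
Bug: 'author' in single quotes is a string literal, not the column; the comparison is literal-vs-literal and never true

Fix: Remove the quotes around the column name (or use double quotes for an identifier)

Corrected query:
SELECT id, title, author FROM books WHERE author = 'Austen'

Result:
id | title                 | author
---+-----------------------+-------
3  | Sense and Sensibility | Austen
4  | Sense and Sensibility | Austen
5  | Persuasion            | Austen
7  | Emma                  | Austen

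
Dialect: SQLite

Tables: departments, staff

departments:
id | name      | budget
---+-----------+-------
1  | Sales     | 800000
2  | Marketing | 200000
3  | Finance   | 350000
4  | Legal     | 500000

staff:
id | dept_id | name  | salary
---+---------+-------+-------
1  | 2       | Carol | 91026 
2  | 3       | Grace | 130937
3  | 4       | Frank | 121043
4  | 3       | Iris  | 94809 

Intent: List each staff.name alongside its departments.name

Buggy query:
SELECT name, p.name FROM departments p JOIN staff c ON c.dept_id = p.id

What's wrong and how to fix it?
Bug: 'name' exists in both joined tables, so the database can't tell which one is meant

Fix: Prefix ambiguous columns with the table alias

Corrected query:
SELECT c.name, p.name FROM departments p JOIN staff c ON c.dept_id = p.id

Result:
name  | name     
------+----------
Carol | Marketing
Grace | Finance  
Frank | Legal    
Iris  | Finance  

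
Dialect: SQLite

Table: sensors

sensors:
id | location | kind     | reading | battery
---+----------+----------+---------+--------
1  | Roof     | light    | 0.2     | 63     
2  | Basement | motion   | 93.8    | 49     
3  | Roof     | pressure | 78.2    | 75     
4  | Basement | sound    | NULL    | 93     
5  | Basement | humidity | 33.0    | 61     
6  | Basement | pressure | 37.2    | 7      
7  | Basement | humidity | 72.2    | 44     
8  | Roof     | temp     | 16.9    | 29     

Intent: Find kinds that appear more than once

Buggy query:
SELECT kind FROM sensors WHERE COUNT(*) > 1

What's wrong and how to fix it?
Bug: COUNT(*) is an aggregate and cannot be used in WHERE

Fix: GROUP BY kind, then filter groups with HAVING COUNT(*) > 1

Corrected query:
SELECT kind FROM sensors GROUP BY kind HAVING COUNT(*) > 1

Result:
kind    
--------
humidity
pressure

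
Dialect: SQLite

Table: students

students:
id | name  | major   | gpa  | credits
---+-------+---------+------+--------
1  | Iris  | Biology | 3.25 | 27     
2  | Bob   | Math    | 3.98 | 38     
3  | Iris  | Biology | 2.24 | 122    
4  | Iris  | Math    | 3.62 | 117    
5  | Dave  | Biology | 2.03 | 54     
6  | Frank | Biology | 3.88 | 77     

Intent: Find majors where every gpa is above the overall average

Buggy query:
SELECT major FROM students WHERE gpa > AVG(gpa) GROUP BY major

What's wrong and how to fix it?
Bug: AVG() is an aggregate; it can't sit directly in WHERE

Fix: Compute the overall average in a scalar subquery and compare each group's MIN against it in HAVING

Corrected query:
SELECT major FROM students GROUP BY major HAVING MIN(gpa) > (SELECT AVG(gpa) FROM students)

Result:
major
-----
Math 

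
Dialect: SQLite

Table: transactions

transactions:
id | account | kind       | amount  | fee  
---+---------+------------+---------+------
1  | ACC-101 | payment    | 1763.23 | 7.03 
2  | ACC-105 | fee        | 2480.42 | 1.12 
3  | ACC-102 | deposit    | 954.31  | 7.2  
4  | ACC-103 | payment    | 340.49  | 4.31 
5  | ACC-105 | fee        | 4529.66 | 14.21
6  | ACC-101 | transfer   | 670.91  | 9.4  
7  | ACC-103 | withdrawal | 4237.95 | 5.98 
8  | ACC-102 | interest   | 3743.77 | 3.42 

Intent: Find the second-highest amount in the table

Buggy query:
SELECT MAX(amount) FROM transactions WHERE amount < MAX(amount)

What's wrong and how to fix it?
Bug: The inner MAX is an aggregate inside WHERE, which is not allowed

Fix: Put the inner MAX in a scalar subquery

Corrected query:
SELECT MAX(amount) FROM transactions WHERE amount < (SELECT MAX(amount) FROM transactions)

Result:
MAX(amount)
-----------
4237.95    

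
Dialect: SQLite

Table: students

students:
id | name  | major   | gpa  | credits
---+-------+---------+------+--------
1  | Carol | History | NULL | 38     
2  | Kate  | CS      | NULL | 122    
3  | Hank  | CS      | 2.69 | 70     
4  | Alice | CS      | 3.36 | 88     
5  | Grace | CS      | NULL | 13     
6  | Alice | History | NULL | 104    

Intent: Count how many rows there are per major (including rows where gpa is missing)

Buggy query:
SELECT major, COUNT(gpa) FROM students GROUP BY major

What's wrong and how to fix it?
Bug: COUNT(column) counts non-NULL values only; rows with NULL gpa aren't counted

Fix: Replace COUNT(gpa) with COUNT(*)

Corrected query:
SELECT major, COUNT(*) FROM students GROUP BY major

Result:
major   | COUNT(*)
--------+---------
CS      | 4       
History | 2       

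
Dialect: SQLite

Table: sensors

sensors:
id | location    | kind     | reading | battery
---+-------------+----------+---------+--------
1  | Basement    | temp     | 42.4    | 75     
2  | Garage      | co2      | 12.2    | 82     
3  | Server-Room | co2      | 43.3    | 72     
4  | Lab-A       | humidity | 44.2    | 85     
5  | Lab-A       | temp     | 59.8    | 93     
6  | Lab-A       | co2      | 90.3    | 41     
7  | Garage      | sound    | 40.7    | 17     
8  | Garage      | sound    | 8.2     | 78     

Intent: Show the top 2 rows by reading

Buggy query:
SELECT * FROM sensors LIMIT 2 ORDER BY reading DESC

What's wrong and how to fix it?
Bug: ORDER BY cannot follow LIMIT; LIMIT is the final clause

Fix: Swap the clauses: ORDER BY first, then LIMIT

Corrected query:
SELECT * FROM sensors ORDER BY reading DESC LIMIT 2

Result:
id | location | kind | reading | battery
---+----------+------+---------+--------
6  | Lab-A    | co2  | 90.3    | 41     
5  | Lab-A    | temp | 59.8    | 93     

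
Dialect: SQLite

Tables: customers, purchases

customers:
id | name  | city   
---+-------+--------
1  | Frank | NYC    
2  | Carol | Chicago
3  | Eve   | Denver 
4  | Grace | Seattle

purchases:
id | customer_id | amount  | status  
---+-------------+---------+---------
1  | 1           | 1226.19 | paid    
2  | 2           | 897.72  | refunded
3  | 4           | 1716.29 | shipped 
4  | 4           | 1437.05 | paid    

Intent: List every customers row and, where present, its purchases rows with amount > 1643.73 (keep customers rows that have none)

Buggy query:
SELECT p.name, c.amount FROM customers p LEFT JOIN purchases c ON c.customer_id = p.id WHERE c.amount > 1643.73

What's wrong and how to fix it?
Bug: A WHERE condition on the right-hand table after LEFT JOIN drops unmatched parents

Fix: Move the right-table condition into the ON clause so unmatched parents are kept

Corrected query:
SELECT p.name, c.amount FROM customers p LEFT JOIN purchases c ON c.customer_id = p.id AND c.amount > 1643.73

Result:
name  | amount 
------+--------
Frank | NULL   
Carol | NULL   
Eve   | NULL   
Grace | 1716.29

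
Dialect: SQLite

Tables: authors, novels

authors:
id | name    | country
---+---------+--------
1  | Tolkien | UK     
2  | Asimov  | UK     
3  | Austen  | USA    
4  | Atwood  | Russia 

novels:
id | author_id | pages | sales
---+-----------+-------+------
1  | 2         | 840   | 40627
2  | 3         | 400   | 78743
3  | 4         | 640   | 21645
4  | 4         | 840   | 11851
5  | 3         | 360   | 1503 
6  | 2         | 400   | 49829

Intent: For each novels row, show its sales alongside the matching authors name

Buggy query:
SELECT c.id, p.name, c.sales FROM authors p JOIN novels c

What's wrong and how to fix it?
Bug: Missing join condition: each novels row is matched to all authors rows instead of just its own

Fix: Add ON c.author_id = p.id to the JOIN

Corrected query:
SELECT c.id, p.name, c.sales FROM authors p JOIN novels c ON c.author_id = p.id

Result:
id | name   | sales
---+--------+------
1  | Asimov | 40627
2  | Austen | 78743
3  | Atwood | 21645
4  | Atwood | 11851
5  | Austen | 1503 
6  | Asimov | 49829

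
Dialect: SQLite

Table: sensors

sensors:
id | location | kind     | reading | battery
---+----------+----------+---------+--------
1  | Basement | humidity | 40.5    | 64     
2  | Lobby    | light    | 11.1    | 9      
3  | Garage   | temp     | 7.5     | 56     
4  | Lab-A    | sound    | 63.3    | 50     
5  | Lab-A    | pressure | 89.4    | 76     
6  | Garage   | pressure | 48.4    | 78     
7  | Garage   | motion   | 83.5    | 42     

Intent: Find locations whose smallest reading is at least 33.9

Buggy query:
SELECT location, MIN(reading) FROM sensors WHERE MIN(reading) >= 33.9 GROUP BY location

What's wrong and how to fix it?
Bug: MIN() in WHERE is a misuse of aggregate

Fix: Replace WHERE with HAVING after the GROUP BY

Corrected query:
SELECT location, MIN(reading) FROM sensors GROUP BY location HAVING MIN(reading) >= 33.9

Result:
location | MIN(reading)
---------+-------------
Basement | 40.5        
Lab-A    | 63.3        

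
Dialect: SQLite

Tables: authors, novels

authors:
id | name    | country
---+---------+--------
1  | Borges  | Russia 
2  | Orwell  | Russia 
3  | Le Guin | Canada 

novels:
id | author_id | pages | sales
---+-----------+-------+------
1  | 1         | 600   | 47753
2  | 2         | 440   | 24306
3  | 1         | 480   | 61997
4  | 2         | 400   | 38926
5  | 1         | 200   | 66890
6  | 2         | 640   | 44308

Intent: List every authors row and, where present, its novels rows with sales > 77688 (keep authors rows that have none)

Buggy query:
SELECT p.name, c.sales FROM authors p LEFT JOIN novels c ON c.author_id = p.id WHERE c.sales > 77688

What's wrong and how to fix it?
Bug: Filtering c.sales in WHERE discards the NULL rows produced by LEFT JOIN, turning it into an inner join

Fix: Move the right-table condition into the ON clause so unmatched parents are kept

Corrected query:
SELECT p.name, c.sales FROM authors p LEFT JOIN novels c ON c.author_id = p.id AND c.sales > 77688

Result:
name    | sales
--------+------
Borges  | NULL 
Orwell  | NULL 
Le Guin | NULL 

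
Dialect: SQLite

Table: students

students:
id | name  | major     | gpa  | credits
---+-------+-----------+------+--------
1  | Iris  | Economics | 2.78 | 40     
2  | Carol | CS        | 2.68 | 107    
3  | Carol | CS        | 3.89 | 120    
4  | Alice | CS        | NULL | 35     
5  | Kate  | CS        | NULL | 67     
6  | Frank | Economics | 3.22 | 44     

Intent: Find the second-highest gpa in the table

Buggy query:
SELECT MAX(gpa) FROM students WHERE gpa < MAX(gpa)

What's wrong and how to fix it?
Bug: The inner MAX is an aggregate inside WHERE, which is not allowed

Fix: Compute the overall MAX in a subquery, then take MAX of rows below it

Corrected query:
SELECT MAX(gpa) FROM students WHERE gpa < (SELECT MAX(gpa) FROM students)

Result:
MAX(gpa)
--------
3.22    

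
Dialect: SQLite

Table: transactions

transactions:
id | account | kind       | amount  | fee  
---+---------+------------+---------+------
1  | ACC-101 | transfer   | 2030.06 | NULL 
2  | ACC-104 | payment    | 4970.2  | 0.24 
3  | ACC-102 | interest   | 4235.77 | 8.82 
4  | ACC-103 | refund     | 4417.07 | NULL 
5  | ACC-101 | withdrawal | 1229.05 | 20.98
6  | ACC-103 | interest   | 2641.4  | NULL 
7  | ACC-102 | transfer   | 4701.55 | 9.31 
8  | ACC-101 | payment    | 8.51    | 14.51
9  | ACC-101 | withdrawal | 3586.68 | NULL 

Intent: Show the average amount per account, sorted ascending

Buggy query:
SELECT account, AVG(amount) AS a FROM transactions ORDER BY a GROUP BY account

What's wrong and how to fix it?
Bug: ORDER BY appears before GROUP BY; SQL clause order requires GROUP BY first

Fix: Move ORDER BY to the end, after GROUP BY

Corrected query:
SELECT account, AVG(amount) AS a FROM transactions GROUP BY account ORDER BY a

Result:
account | a       
--------+---------
ACC-101 | 1713.575
ACC-103 | 3529.235
ACC-102 | 4468.66 
ACC-104 | 4970.2  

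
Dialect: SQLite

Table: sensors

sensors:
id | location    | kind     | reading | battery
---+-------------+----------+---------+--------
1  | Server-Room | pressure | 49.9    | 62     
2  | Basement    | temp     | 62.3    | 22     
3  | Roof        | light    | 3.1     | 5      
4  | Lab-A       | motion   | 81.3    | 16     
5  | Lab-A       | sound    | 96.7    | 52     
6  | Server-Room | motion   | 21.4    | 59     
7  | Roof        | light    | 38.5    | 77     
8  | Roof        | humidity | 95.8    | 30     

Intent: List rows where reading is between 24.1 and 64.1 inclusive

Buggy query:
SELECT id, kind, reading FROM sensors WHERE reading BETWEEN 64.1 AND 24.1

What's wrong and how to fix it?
Bug: BETWEEN expects the lower bound first; with 64.1 AND 24.1 the range is empty

Fix: Write BETWEEN 24.1 AND 64.1

Corrected query:
SELECT id, kind, reading FROM sensors WHERE reading BETWEEN 24.1 AND 64.1

Result:
id | kind     | reading
---+----------+--------
1  | pressure | 49.9   
2  | temp     | 62.3   
7  | light    | 38.5   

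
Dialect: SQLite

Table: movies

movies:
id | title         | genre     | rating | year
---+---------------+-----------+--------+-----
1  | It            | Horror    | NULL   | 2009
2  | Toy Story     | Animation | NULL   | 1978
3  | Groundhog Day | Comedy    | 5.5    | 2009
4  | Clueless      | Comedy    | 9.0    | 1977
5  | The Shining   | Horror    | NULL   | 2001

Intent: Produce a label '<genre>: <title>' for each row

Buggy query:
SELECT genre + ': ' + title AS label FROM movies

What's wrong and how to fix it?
Bug: '+' is numeric addition; on text columns SQLite converts them to 0 instead of concatenating

Fix: Use the || operator for string concatenation

Corrected query:
SELECT genre || ': ' || title AS label FROM movies

Result:
label                
---------------------
Horror: It           
Animation: Toy Story 
Comedy: Groundhog Day
Comedy: Clueless     
Horror: The Shining  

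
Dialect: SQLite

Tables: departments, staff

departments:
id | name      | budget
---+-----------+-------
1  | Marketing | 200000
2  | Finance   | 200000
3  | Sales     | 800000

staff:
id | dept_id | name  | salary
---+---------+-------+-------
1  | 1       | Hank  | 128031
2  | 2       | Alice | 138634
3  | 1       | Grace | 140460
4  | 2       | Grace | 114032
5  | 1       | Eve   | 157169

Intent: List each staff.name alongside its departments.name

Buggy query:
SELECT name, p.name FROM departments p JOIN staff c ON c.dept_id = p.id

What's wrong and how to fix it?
Bug: 'name' exists in both joined tables, so the database can't tell which one is meant

Fix: Prefix ambiguous columns with the table alias

Corrected query:
SELECT c.name, p.name FROM departments p JOIN staff c ON c.dept_id = p.id

Result:
name  | name     
------+----------
Hank  | Marketing
Alice | Finance  
Grace | Marketing
Grace | Finance  
Eve   | Marketing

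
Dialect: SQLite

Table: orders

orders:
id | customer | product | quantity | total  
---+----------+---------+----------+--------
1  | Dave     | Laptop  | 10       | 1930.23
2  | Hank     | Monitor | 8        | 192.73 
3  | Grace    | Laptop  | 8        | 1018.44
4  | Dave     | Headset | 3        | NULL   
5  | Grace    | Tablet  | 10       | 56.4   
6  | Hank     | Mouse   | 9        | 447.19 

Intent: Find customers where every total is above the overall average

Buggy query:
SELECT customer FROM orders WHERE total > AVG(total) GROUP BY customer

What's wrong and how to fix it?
Bug: WHERE evaluates per row before aggregation, so AVG() is unavailable

Fix: Compute the overall average in a scalar subquery and compare each group's MIN against it in HAVING

Corrected query:
SELECT customer FROM orders GROUP BY customer HAVING MIN(total) > (SELECT AVG(total) FROM orders)

Result:
customer
--------
Dave    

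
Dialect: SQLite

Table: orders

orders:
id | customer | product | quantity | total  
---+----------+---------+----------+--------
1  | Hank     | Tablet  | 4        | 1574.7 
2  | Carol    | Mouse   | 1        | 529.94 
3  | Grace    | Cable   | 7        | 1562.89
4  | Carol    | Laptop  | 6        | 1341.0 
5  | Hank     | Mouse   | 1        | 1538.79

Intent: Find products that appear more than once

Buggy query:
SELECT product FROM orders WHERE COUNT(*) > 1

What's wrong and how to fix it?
Bug: COUNT(*) is an aggregate and cannot be used in WHERE

Fix: Group first, then use HAVING for the count condition

Corrected query:
SELECT product FROM orders GROUP BY product HAVING COUNT(*) > 1

Result:
product
-------
Mouse  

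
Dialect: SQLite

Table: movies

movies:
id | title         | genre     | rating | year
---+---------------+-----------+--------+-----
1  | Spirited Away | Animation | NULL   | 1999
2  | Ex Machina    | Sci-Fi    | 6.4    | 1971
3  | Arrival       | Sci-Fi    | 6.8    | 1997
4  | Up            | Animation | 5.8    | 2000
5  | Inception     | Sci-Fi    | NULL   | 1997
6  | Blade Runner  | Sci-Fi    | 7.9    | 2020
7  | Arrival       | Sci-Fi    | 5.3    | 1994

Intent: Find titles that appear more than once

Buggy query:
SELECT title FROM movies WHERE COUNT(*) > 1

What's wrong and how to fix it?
Bug: COUNT(*) is an aggregate and cannot be used in WHERE

Fix: GROUP BY title, then filter groups with HAVING COUNT(*) > 1

Corrected query:
SELECT title FROM movies GROUP BY title HAVING COUNT(*) > 1

Result:
title  
-------
Arrival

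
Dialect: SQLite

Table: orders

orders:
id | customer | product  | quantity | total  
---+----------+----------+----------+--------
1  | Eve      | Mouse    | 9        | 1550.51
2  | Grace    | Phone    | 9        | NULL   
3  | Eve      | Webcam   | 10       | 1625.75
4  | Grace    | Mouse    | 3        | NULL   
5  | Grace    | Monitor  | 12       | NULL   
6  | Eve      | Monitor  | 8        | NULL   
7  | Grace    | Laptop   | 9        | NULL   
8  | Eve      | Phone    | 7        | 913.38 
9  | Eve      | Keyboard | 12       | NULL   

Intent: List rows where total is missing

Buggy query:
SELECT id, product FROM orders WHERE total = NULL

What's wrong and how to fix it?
Bug: Comparing to NULL with '=' never matches; NULL = NULL is unknown, not true

Fix: Use IS NULL to test for NULL

Corrected query:
SELECT id, product FROM orders WHERE total IS NULL

Result:
id | product 
---+---------
2  | Phone   
4  | Mouse   
5  | Monitor 
6  | Monitor 
7  | Laptop  
9  | Keyboard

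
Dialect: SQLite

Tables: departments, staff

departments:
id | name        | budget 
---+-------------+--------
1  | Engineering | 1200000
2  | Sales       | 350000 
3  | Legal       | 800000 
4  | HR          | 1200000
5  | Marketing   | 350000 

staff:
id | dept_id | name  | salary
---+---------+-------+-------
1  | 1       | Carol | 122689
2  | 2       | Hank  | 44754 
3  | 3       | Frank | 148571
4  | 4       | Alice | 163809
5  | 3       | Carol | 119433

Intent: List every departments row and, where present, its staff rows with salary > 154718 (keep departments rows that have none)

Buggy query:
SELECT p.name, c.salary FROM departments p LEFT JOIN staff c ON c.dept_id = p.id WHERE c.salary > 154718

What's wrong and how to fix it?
Bug: Filtering c.salary in WHERE discards the NULL rows produced by LEFT JOIN, turning it into an inner join

Fix: Move the right-table condition into the ON clause so unmatched parents are kept

Corrected query:
SELECT p.name, c.salary FROM departments p LEFT JOIN staff c ON c.dept_id = p.id AND c.salary > 154718

Result:
name        | salary
------------+-------
Engineering | NULL  
Sales       | NULL  
Legal       | NULL  
HR          | 163809
Marketing   | NULL  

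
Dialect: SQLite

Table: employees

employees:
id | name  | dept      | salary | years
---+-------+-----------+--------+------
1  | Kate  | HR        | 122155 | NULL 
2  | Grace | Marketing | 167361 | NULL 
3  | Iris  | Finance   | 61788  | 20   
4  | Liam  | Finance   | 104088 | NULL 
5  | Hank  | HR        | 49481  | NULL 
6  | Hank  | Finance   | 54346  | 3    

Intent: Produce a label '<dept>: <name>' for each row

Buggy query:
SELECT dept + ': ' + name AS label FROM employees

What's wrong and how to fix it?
Bug: '+' is numeric addition; on text columns SQLite converts them to 0 instead of concatenating

Fix: Replace + with || to concatenate text

Corrected query:
SELECT dept || ': ' || name AS label FROM employees

Result:
label           
----------------
HR: Kate        
Marketing: Grace
Finance: Iris   
Finance: Liam   
HR: Hank        
Finance: Hank   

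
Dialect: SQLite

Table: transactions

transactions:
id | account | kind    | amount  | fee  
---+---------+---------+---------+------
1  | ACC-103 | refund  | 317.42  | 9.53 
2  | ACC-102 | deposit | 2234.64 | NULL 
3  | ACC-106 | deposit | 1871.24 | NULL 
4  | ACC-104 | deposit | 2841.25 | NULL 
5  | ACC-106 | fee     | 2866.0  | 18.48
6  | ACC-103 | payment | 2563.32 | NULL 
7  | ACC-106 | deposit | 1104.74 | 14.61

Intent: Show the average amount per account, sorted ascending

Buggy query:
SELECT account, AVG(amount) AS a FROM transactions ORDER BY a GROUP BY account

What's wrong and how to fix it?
Bug: GROUP BY must precede ORDER BY

Fix: Reorder: SELECT … FROM … GROUP BY … ORDER BY …

Corrected query:
SELECT account, AVG(amount) AS a FROM transactions GROUP BY account ORDER BY a

Result:
account | a          
--------+------------
ACC-103 | 1440.37    
ACC-106 | 1947.326667
ACC-102 | 2234.64    
ACC-104 | 2841.25    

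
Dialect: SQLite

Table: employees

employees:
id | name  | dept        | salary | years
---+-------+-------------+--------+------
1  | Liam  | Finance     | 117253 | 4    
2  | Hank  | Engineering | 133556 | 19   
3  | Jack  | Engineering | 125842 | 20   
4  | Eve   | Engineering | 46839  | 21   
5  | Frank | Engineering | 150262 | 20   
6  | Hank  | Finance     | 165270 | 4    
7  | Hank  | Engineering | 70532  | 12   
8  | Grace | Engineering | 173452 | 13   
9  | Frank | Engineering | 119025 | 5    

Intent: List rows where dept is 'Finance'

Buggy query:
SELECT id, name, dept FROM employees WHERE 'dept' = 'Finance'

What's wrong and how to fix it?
Bug: Single quotes denote string literals in SQL; the column name is being compared as a constant string

Fix: Remove the quotes around the column name (or use double quotes for an identifier)

Corrected query:
SELECT id, name, dept FROM employees WHERE dept = 'Finance'

Result:
id | name | dept   
---+------+--------
1  | Liam | Finance
6  | Hank | Finance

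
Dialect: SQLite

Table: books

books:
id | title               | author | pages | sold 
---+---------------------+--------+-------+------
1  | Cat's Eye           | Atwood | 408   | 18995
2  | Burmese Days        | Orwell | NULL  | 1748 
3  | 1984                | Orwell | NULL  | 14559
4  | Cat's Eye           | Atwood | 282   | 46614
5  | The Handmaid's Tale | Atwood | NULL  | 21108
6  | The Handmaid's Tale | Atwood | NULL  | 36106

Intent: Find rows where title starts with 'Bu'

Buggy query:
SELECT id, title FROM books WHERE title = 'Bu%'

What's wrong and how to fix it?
Bug: '=' compares the literal string including the % character; pattern matching needs LIKE

Fix: Replace '=' with LIKE so 'Bu%' is treated as a pattern

Corrected query:
SELECT id, title FROM books WHERE title LIKE 'Bu%'

Result:
id | title       
---+-------------
2  | Burmese Days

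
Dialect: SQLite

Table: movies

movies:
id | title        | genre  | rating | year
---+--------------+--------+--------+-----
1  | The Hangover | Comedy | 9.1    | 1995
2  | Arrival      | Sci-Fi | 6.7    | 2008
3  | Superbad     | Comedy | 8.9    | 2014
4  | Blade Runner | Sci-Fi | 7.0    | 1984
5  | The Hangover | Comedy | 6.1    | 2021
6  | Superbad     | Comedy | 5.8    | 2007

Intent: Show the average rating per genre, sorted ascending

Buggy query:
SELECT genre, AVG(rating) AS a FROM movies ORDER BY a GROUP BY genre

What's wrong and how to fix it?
Bug: ORDER BY appears before GROUP BY; SQL clause order requires GROUP BY first

Fix: Reorder: SELECT … FROM … GROUP BY … ORDER BY …

Corrected query:
SELECT genre, AVG(rating) AS a FROM movies GROUP BY genre ORDER BY a

Result:
genre  | a    
-------+------
Sci-Fi | 6.85 
Comedy | 7.475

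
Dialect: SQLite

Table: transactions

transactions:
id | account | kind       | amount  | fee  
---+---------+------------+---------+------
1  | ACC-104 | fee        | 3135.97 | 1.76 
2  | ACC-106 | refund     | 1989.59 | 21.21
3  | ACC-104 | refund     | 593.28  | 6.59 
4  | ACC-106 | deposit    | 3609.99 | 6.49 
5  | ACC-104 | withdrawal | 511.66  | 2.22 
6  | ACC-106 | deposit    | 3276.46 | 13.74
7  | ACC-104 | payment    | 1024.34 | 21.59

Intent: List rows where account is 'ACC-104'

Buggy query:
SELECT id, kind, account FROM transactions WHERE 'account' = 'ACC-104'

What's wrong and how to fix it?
Bug: 'account' in single quotes is a string literal, not the column; the comparison is literal-vs-literal and never true

Fix: Reference the column as account without single quotes

Corrected query:
SELECT id, kind, account FROM transactions WHERE account = 'ACC-104'

Result:
id | kind       | account
---+------------+--------
1  | fee        | ACC-104
3  | refund     | ACC-104
5  | withdrawal | ACC-104
7  | payment    | ACC-104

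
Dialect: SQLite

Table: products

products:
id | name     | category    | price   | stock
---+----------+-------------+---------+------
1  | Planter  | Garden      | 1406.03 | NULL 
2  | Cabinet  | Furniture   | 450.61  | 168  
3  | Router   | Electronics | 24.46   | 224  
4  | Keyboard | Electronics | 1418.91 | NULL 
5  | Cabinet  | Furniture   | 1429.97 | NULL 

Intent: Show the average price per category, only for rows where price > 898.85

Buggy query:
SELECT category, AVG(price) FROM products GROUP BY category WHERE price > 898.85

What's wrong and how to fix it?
Bug: WHERE cannot follow GROUP BY

Fix: Move the WHERE clause before GROUP BY

Corrected query:
SELECT category, AVG(price) FROM products WHERE price > 898.85 GROUP BY category

Result:
category    | AVG(price)
------------+-----------
Electronics | 1418.91   
Furniture   | 1429.97   
Garden      | 1406.03   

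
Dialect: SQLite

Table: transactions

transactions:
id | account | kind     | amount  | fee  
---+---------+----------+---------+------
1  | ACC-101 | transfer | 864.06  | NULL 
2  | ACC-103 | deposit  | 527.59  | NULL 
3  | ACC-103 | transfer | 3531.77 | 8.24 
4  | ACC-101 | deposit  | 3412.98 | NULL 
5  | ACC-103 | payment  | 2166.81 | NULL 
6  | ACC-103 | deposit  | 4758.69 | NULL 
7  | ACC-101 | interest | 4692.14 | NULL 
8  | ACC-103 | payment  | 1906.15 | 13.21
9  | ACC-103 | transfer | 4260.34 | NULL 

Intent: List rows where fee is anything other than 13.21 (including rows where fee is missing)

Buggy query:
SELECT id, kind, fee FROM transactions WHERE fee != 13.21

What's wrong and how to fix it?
Bug: Inequality against NULL is unknown, not true; rows with NULL are dropped

Fix: Add an explicit OR fee IS NULL to include the missing-value rows

Corrected query:
SELECT id, kind, fee FROM transactions WHERE fee != 13.21 OR fee IS NULL

Result:
id | kind     | fee 
---+----------+-----
1  | transfer | NULL
2  | deposit  | NULL
3  | transfer | 8.24
4  | deposit  | NULL
5  | payment  | NULL
6  | deposit  | NULL
7  | interest | NULL
9  | transfer | NULL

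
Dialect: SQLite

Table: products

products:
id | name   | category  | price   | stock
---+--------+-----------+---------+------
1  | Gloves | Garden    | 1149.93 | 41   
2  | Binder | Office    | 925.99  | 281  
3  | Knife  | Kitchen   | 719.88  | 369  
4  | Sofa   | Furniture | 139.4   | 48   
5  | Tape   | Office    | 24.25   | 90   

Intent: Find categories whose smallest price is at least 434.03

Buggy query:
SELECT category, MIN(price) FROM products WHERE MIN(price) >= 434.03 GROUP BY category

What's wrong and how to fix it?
Bug: MIN() in WHERE is a misuse of aggregate

Fix: Use HAVING for the per-group MIN condition

Corrected query:
SELECT category, MIN(price) FROM products GROUP BY category HAVING MIN(price) >= 434.03

Result:
category | MIN(price)
---------+-----------
Garden   | 1149.93   
Kitchen  | 719.88    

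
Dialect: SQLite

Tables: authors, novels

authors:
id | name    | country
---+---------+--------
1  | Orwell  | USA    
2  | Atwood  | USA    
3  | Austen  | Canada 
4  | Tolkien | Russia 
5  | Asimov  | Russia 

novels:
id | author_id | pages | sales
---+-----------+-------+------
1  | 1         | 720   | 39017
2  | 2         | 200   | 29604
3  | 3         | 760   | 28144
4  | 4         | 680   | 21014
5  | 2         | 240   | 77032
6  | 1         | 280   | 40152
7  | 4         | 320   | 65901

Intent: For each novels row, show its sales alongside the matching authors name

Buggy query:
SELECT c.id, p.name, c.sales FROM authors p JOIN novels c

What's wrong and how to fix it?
Bug: JOIN with no ON clause produces a cartesian product; every novels row pairs with every authors row

Fix: Specify the join condition linking the foreign key to the parent id

Corrected query:
SELECT c.id, p.name, c.sales FROM authors p JOIN novels c ON c.author_id = p.id

Result:
id | name    | sales
---+---------+------
1  | Orwell  | 39017
2  | Atwood  | 29604
3  | Austen  | 28144
4  | Tolkien | 21014
5  | Atwood  | 77032
6  | Orwell  | 40152
7  | Tolkien | 65901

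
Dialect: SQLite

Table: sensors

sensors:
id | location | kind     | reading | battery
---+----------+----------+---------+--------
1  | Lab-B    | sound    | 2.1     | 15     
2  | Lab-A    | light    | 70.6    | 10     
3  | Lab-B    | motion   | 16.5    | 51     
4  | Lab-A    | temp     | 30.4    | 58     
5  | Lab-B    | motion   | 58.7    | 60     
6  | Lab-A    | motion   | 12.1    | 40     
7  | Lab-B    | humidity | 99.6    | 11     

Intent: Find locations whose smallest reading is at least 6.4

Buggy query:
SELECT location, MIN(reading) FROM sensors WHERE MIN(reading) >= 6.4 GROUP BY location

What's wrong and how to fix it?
Bug: MIN() in WHERE is a misuse of aggregate

Fix: Replace WHERE with HAVING after the GROUP BY

Corrected query:
SELECT location, MIN(reading) FROM sensors GROUP BY location HAVING MIN(reading) >= 6.4

Result:
location | MIN(reading)
---------+-------------
Lab-A    | 12.1        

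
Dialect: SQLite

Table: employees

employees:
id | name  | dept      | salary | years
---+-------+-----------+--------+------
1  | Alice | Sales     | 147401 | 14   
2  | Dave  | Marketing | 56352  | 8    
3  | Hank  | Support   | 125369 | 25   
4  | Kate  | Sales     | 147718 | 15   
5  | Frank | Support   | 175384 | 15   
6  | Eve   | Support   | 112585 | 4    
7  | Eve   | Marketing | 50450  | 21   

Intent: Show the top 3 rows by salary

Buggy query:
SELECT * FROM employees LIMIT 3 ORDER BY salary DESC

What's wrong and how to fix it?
Bug: ORDER BY cannot follow LIMIT; LIMIT is the final clause

Fix: Swap the clauses: ORDER BY first, then LIMIT

Corrected query:
SELECT * FROM employees ORDER BY salary DESC LIMIT 3

Result:
id | name  | dept    | salary | years
---+-------+---------+--------+------
5  | Frank | Support | 175384 | 15   
4  | Kate  | Sales   | 147718 | 15   
1  | Alice | Sales   | 147401 | 14   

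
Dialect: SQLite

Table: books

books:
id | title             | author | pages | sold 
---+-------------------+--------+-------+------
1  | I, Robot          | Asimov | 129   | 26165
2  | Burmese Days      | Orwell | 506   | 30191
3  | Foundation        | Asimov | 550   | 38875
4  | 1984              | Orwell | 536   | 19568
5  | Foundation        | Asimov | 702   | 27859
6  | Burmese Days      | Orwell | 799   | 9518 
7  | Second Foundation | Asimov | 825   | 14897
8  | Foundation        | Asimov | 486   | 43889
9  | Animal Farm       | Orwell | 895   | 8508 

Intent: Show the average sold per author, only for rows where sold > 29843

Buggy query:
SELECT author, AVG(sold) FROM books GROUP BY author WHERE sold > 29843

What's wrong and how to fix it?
Bug: Row-level WHERE must come before GROUP BY in the clause order

Fix: Place WHERE between FROM and GROUP BY

Corrected query:
SELECT author, AVG(sold) FROM books WHERE sold > 29843 GROUP BY author

Result:
author | AVG(sold)
-------+----------
Asimov | 41382    
Orwell | 30191    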